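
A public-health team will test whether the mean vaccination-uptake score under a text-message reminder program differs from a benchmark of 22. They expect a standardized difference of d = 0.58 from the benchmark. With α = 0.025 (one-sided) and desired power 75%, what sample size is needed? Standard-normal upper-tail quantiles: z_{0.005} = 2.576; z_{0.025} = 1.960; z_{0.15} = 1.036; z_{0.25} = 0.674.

n = 21

For a one-sample test: n = ((z_{α} + z_β) / d)².
z_{α} + z_β = 1.960 + 0.674 = 2.634.
n = (2.634 / 0.58)² = 4.541² = 20.62.
Round up.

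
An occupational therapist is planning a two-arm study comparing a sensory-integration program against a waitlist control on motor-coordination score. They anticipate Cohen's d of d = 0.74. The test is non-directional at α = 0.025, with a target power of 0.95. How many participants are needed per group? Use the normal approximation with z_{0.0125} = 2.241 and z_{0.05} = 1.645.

For two independent groups with equal n: n = 2·((z_{α/2} + z_β) / d)².
z_{α/2} + z_β = 2.241 + 1.645 = 3.886.
n = 2 × (3.886 / 0.74)² = 2 × 5.251² = 2 × 27.58 = 55.2.
Round up to the next whole participant.

n = 56 per group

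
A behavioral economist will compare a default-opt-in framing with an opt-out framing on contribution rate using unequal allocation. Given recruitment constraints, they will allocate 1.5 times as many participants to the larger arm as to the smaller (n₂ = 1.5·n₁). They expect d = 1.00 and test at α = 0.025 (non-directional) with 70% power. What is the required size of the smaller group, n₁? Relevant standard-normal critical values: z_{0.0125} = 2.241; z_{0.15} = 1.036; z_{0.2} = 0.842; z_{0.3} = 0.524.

With allocation ratio k = n₂/n₁ = 1.5, Var(x̄₁−x̄₂) = σ²(1/n₁ + 1/(k·n₁)) = σ²·(k+1)/(k·n₁).
So n₁ = (1 + 1/k)·((z_{α/2} + z_β)/d)² = 1.667 × (2.765/1.00)².
n₁ = 1.667 × 7.65 = 12.7.
Round up: n₁ = 13, giving n₂ = ⌈1.5 × 13⌉ = ⌈19.5⌉ = 20.

n₁ = 13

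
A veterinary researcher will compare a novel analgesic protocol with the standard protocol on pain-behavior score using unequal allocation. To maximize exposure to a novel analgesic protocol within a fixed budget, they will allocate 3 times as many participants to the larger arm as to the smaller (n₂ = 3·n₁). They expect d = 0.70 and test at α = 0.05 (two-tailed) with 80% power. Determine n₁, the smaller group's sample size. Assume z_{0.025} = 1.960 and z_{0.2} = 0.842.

n₁ = 22

With allocation ratio k = n₂/n₁ = 3, Var(x̄₁−x̄₂) = σ²(1/n₁ + 1/(k·n₁)) = σ²·(k+1)/(k·n₁).
So n₁ = (1 + 1/k)·((z_{α/2} + z_β)/d)² = 1.333 × (2.802/0.70)².
n₁ = 1.333 × 16.02 = 21.4.
Round up: n₁ = 22, giving n₂ = 3 × 22 = 66.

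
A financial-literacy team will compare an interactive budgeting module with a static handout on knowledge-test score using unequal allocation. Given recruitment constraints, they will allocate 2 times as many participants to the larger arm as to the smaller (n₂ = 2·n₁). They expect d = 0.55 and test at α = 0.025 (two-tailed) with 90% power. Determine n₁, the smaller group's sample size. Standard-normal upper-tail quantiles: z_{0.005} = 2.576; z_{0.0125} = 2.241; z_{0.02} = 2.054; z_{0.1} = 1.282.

With allocation ratio k = n₂/n₁ = 2, Var(x̄₁−x̄₂) = σ²(1/n₁ + 1/(k·n₁)) = σ²·(k+1)/(k·n₁).
So n₁ = (1 + 1/k)·((z_{α/2} + z_β)/d)² = 1.500 × (3.523/0.55)².
n₁ = 1.500 × 41.03 = 61.5.
Round up: n₁ = 62, giving n₂ = 2 × 62 = 124.

n₁ = 62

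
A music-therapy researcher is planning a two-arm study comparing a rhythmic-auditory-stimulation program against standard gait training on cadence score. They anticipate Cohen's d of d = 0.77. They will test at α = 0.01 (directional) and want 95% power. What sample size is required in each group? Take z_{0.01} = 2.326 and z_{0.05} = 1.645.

For two independent groups with equal n: n = 2·((z_{α} + z_β) / d)².
z_{α} + z_β = 2.326 + 1.645 = 3.971.
n = 2 × (3.971 / 0.77)² = 2 × 5.157² = 2 × 26.60 = 53.2.
Round up to the next whole participant.

n = 54 per group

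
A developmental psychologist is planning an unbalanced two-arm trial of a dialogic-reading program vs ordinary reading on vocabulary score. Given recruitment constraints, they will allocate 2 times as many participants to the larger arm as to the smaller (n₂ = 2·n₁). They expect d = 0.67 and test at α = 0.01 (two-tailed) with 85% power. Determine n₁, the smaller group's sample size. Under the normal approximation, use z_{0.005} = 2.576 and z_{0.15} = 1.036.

n₁ = 44

With allocation ratio k = n₂/n₁ = 2, Var(x̄₁−x̄₂) = σ²(1/n₁ + 1/(k·n₁)) = σ²·(k+1)/(k·n₁).
So n₁ = (1 + 1/k)·((z_{α/2} + z_β)/d)² = 1.500 × (3.612/0.67)².
n₁ = 1.500 × 29.06 = 43.6.
Round up: n₁ = 44, giving n₂ = 2 × 44 = 88.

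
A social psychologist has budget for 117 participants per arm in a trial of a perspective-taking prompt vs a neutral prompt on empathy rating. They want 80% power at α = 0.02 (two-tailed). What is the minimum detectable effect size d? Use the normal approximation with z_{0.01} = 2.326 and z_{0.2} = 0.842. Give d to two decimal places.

d_min ≈ 0.41

For two independent groups of n = 117 each: d_min = (z_{α/2} + z_β)·√(2/n).
z-sum = 2.326 + 0.842 = 3.168.
d_min = 3.168 × √(2/117) = 3.168 × 0.1307 = 0.414.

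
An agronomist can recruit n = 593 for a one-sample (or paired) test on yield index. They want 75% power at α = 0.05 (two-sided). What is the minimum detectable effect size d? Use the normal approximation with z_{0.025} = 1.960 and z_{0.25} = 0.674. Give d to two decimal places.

d_min ≈ 0.11

For a single sample (or paired design) of n = 593: d_min = (z_{α/2} + z_β)/√n.
z-sum = 1.960 + 0.674 = 2.634.
d_min = 2.634 / √593 = 2.634 / 24.352 = 0.108.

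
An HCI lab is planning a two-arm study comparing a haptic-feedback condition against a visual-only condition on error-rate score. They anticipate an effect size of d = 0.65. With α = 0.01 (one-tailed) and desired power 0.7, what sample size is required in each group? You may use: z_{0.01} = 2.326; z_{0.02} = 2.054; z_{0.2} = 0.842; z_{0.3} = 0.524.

For two independent groups with equal n: n = 2·((z_{α} + z_β) / d)².
z_{α} + z_β = 2.326 + 0.524 = 2.850.
n = 2 × (2.850 / 0.65)² = 2 × 4.385² = 2 × 19.22 = 38.4.
Round up to the next whole participant.

n = 39 per group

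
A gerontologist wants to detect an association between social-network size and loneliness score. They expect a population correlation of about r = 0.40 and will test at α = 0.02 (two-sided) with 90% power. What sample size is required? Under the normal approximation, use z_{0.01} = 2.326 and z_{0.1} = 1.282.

Fisher's z: C = ½·ln((1+r)/(1−r)) = ½·ln(2.3333) = 0.4236.
n = ((z_{α/2} + z_β)/C)² + 3.
(2.326 + 1.282) / 0.4236 = 3.608 / 0.4236 = 8.517.
n = 8.517² + 3 = 72.55 + 3 = 75.5.
Round up.

n = 76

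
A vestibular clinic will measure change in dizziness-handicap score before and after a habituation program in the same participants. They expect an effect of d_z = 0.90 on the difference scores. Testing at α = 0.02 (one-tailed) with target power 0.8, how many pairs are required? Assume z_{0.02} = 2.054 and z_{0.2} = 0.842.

n = 11 pairs

For a paired (one-sample on differences) test: n = ((z_{α} + z_β) / d)².
z_{α} + z_β = 2.054 + 0.842 = 2.896.
n = (2.896 / 0.90)² = 3.218² = 10.35.
Round up.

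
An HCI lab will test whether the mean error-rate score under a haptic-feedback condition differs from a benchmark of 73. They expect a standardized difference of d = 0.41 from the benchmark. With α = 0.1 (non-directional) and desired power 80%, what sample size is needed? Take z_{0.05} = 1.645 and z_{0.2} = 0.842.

For a one-sample test: n = ((z_{α/2} + z_β) / d)².
z_{α/2} + z_β = 1.645 + 0.842 = 2.487.
n = (2.487 / 0.41)² = 6.066² = 36.79.
Round up.

n = 37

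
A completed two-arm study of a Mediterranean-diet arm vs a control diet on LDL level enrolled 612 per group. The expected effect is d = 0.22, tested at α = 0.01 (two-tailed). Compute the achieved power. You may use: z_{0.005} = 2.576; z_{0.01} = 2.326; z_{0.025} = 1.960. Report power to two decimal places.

For two equal groups, power = Φ(d·√(n/2) − z_{α/2}).
d·√(n/2) = 0.22 × √(612/2) = 0.22 × 17.493 = 3.848.
z_β = 3.848 − 2.576 = 1.272.
Power = Φ(1.272) = 0.898.

power ≈ 0.90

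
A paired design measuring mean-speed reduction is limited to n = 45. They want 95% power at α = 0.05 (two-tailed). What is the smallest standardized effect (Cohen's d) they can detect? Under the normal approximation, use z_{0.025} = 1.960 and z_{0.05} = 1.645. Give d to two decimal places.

For a single sample (or paired design) of n = 45: d_min = (z_{α/2} + z_β)/√n.
z-sum = 1.960 + 1.645 = 3.605.
d_min = 3.605 / √45 = 3.605 / 6.708 = 0.537.

d_min ≈ 0.54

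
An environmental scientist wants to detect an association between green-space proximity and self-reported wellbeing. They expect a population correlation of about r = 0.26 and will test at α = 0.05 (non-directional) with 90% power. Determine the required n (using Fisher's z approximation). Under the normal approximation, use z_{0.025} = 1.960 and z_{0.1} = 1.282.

n = 152

Fisher's z: C = ½·ln((1+r)/(1−r)) = ½·ln(1.7027) = 0.2661.
n = ((z_{α/2} + z_β)/C)² + 3.
(1.960 + 1.282) / 0.2661 = 3.242 / 0.2661 = 12.183.
n = 12.183² + 3 = 148.43 + 3 = 151.4.
Round up.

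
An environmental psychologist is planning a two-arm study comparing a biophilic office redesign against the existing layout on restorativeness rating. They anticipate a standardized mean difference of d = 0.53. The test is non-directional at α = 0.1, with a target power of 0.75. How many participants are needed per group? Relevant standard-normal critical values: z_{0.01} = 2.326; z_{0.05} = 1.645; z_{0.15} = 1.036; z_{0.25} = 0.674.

For two independent groups with equal n: n = 2·((z_{α/2} + z_β) / d)².
z_{α/2} + z_β = 1.645 + 0.674 = 2.319.
n = 2 × (2.319 / 0.53)² = 2 × 4.375² = 2 × 19.14 = 38.3.
Round up to the next whole participant.

n = 39 per group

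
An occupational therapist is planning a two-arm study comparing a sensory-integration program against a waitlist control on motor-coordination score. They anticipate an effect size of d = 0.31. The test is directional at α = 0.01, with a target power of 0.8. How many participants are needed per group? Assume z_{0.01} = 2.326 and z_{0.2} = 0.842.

For two independent groups with equal n: n = 2·((z_{α} + z_β) / d)².
z_{α} + z_β = 2.326 + 0.842 = 3.168.
n = 2 × (3.168 / 0.31)² = 2 × 10.219² = 2 × 104.44 = 208.9.
Round up to the next whole participant.

n = 209 per group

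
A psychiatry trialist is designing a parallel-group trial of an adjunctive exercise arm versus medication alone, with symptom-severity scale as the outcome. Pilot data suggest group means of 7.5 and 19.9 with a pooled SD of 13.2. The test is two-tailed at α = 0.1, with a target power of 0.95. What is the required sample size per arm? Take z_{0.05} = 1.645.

n = 25 per group

Cohen's d = |M₁ − M₂| / SD_pooled = |7.5 − 19.9| / 13.2 = 12.4 / 13.2 = 0.939.
For two independent groups with equal n: n = 2·((z_{α/2} + z_β) / d)².
z_{α/2} + z_β = 1.645 + 1.645 = 3.290.
n = 2 × (3.290 / 0.939)² = 2 × 3.504² = 2 × 12.28 = 24.6.
Round up to the next whole participant.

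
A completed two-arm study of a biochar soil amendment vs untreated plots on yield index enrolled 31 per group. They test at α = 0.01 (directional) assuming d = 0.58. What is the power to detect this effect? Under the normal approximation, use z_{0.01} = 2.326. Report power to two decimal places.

power ≈ 0.48

For two equal groups, power = Φ(d·√(n/2) − z_{α}).
d·√(n/2) = 0.58 × √(31/2) = 0.58 × 3.937 = 2.283.
z_β = 2.283 − 2.326 = -0.043.
Power = Φ(-0.043) = 0.483.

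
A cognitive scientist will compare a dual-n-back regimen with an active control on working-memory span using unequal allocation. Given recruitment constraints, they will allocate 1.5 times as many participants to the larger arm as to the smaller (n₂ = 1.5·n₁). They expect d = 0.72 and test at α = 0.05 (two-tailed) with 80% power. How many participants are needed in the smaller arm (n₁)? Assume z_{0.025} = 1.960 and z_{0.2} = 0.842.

With allocation ratio k = n₂/n₁ = 1.5, Var(x̄₁−x̄₂) = σ²(1/n₁ + 1/(k·n₁)) = σ²·(k+1)/(k·n₁).
So n₁ = (1 + 1/k)·((z_{α/2} + z_β)/d)² = 1.667 × (2.802/0.72)².
n₁ = 1.667 × 15.15 = 25.2.
Round up: n₁ = 26, giving n₂ = 1.5 × 26 = 39.

n₁ = 26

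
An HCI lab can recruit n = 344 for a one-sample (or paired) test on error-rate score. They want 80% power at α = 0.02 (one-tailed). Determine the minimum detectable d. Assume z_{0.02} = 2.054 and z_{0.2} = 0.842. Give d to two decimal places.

d_min ≈ 0.16

For a single sample (or paired design) of n = 344: d_min = (z_{α} + z_β)/√n.
z-sum = 2.054 + 0.842 = 2.896.
d_min = 2.896 / √344 = 2.896 / 18.547 = 0.156.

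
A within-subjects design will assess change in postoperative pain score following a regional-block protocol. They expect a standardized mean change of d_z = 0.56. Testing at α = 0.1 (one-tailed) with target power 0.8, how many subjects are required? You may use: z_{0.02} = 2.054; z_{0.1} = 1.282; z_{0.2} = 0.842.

n = 15 pairs

For a paired (one-sample on differences) test: n = ((z_{α} + z_β) / d)².
z_{α} + z_β = 1.282 + 0.842 = 2.124.
n = (2.124 / 0.56)² = 3.793² = 14.39.
Round up.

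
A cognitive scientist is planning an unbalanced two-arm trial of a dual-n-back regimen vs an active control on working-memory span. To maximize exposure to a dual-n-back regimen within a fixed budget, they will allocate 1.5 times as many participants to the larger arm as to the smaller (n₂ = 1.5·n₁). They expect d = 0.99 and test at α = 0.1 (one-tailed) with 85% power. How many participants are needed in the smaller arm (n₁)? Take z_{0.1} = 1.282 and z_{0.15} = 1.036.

With allocation ratio k = n₂/n₁ = 1.5, Var(x̄₁−x̄₂) = σ²(1/n₁ + 1/(k·n₁)) = σ²·(k+1)/(k·n₁).
So n₁ = (1 + 1/k)·((z_{α} + z_β)/d)² = 1.667 × (2.318/0.99)².
n₁ = 1.667 × 5.48 = 9.1.
Round up: n₁ = 10, giving n₂ = 1.5 × 10 = 15.

n₁ = 10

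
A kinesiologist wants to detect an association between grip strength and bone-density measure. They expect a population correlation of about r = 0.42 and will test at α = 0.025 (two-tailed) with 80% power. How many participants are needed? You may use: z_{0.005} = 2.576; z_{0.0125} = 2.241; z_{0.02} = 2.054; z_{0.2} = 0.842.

Fisher's z: C = ½·ln((1+r)/(1−r)) = ½·ln(2.4483) = 0.4477.
n = ((z_{α/2} + z_β)/C)² + 3.
(2.241 + 0.842) / 0.4477 = 3.083 / 0.4477 = 6.886.
n = 6.886² + 3 = 47.42 + 3 = 50.4.
Round up.

n = 51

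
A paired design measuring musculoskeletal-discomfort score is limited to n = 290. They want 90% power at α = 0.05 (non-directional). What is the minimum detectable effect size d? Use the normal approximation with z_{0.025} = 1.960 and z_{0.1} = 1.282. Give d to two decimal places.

d_min ≈ 0.19

For a single sample (or paired design) of n = 290: d_min = (z_{α/2} + z_β)/√n.
z-sum = 1.960 + 1.282 = 3.242.
d_min = 3.242 / √290 = 3.242 / 17.029 = 0.190.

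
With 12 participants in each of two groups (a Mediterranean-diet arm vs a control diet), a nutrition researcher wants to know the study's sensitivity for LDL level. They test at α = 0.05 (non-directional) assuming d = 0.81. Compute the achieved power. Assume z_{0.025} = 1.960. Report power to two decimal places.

For two equal groups, power = Φ(d·√(n/2) − z_{α/2}).
d·√(n/2) = 0.81 × √(12/2) = 0.81 × 2.449 = 1.984.
z_β = 1.984 − 1.960 = 0.024.
Power = Φ(0.024) = 0.510.

power ≈ 0.51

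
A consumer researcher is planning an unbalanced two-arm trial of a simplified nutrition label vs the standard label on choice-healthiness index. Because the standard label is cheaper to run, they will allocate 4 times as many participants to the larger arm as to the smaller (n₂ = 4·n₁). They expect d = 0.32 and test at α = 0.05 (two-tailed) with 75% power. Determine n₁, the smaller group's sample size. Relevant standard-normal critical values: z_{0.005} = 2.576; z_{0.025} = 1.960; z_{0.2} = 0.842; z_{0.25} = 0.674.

With allocation ratio k = n₂/n₁ = 4, Var(x̄₁−x̄₂) = σ²(1/n₁ + 1/(k·n₁)) = σ²·(k+1)/(k·n₁).
So n₁ = (1 + 1/k)·((z_{α/2} + z_β)/d)² = 1.250 × (2.634/0.32)².
n₁ = 1.250 × 67.75 = 84.7.
Round up: n₁ = 85, giving n₂ = 4 × 85 = 340.

n₁ = 85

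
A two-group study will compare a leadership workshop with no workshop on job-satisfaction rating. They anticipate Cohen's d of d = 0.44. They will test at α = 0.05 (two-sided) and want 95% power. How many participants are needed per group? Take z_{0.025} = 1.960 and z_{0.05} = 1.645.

For two independent groups with equal n: n = 2·((z_{α/2} + z_β) / d)².
z_{α/2} + z_β = 1.960 + 1.645 = 3.605.
n = 2 × (3.605 / 0.44)² = 2 × 8.193² = 2 × 67.13 = 134.3.
Round up to the next whole participant.

n = 135 per group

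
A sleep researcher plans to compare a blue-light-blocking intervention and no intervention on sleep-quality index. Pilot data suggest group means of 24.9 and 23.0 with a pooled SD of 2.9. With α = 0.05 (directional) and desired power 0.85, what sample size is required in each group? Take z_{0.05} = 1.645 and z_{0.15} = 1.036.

n = 34 per group

Cohen's d = |M₁ − M₂| / SD_pooled = |24.9 − 23.0| / 2.9 = 1.9 / 2.9 = 0.655.
For two independent groups with equal n: n = 2·((z_{α} + z_β) / d)².
z_{α} + z_β = 1.645 + 1.036 = 2.681.
n = 2 × (2.681 / 0.655)² = 2 × 4.093² = 2 × 16.75 = 33.5.
Round up to the next whole participant.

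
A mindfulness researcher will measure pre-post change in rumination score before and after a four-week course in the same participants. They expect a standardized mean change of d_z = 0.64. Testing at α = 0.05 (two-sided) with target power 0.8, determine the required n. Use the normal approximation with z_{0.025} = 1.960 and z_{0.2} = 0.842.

n = 20 pairs

For a paired (one-sample on differences) test: n = ((z_{α/2} + z_β) / d)².
z_{α/2} + z_β = 1.960 + 0.842 = 2.802.
n = (2.802 / 0.64)² = 4.378² = 19.17.
Round up.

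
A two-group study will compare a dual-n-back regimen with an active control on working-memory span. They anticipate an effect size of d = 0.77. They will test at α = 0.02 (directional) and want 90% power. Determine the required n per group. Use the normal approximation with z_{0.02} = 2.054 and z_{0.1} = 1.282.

For two independent groups with equal n: n = 2·((z_{α} + z_β) / d)².
z_{α} + z_β = 2.054 + 1.282 = 3.336.
n = 2 × (3.336 / 0.77)² = 2 × 4.332² = 2 × 18.77 = 37.5.
Round up to the next whole participant.

n = 38 per group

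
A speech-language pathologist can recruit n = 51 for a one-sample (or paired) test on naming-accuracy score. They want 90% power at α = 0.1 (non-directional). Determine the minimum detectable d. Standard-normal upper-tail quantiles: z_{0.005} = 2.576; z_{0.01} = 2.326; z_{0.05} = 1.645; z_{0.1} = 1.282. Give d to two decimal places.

For a single sample (or paired design) of n = 51: d_min = (z_{α/2} + z_β)/√n.
z-sum = 1.645 + 1.282 = 2.927.
d_min = 2.927 / √51 = 2.927 / 7.141 = 0.410.

d_min ≈ 0.41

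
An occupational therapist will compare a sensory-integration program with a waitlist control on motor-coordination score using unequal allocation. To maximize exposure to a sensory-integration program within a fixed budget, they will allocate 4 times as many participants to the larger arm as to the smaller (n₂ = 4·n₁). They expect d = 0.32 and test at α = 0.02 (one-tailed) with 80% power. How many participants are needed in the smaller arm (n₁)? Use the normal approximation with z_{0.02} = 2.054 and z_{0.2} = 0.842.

With allocation ratio k = n₂/n₁ = 4, Var(x̄₁−x̄₂) = σ²(1/n₁ + 1/(k·n₁)) = σ²·(k+1)/(k·n₁).
So n₁ = (1 + 1/k)·((z_{α} + z_β)/d)² = 1.250 × (2.896/0.32)².
n₁ = 1.250 × 81.90 = 102.4.
Round up: n₁ = 103, giving n₂ = 4 × 103 = 412.

n₁ = 103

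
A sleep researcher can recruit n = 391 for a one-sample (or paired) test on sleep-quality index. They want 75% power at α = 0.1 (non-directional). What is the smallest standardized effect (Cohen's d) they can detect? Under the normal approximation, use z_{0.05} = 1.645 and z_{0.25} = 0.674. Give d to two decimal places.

For a single sample (or paired design) of n = 391: d_min = (z_{α/2} + z_β)/√n.
z-sum = 1.645 + 0.674 = 2.319.
d_min = 2.319 / √391 = 2.319 / 19.774 = 0.117.

d_min ≈ 0.12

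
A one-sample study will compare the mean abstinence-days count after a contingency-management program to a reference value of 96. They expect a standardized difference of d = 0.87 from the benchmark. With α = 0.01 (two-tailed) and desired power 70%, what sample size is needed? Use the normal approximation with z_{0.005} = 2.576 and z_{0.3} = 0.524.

n = 13

For a one-sample test: n = ((z_{α/2} + z_β) / d)².
z_{α/2} + z_β = 2.576 + 0.524 = 3.100.
n = (3.100 / 0.87)² = 3.563² = 12.70.
Round up.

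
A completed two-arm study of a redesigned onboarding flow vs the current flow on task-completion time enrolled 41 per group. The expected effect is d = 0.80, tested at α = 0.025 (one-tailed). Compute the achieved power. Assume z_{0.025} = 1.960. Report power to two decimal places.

For two equal groups, power = Φ(d·√(n/2) − z_{α}).
d·√(n/2) = 0.80 × √(41/2) = 0.80 × 4.528 = 3.622.
z_β = 3.622 − 1.960 = 1.662.
Power = Φ(1.662) = 0.952.

power ≈ 0.95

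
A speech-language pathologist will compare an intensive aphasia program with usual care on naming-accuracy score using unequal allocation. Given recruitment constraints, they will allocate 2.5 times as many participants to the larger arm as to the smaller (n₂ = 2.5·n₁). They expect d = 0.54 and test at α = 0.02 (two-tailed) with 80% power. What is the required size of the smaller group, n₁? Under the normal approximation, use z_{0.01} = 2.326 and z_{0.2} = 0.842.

n₁ = 49

With allocation ratio k = n₂/n₁ = 2.5, Var(x̄₁−x̄₂) = σ²(1/n₁ + 1/(k·n₁)) = σ²·(k+1)/(k·n₁).
So n₁ = (1 + 1/k)·((z_{α/2} + z_β)/d)² = 1.400 × (3.168/0.54)².
n₁ = 1.400 × 34.42 = 48.2.
Round up: n₁ = 49, giving n₂ = ⌈2.5 × 49⌉ = ⌈122.5⌉ = 123.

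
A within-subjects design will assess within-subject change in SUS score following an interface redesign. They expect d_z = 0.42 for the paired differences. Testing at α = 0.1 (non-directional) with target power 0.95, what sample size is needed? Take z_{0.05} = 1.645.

For a paired (one-sample on differences) test: n = ((z_{α/2} + z_β) / d)².
z_{α/2} + z_β = 1.645 + 1.645 = 3.290.
n = (3.290 / 0.42)² = 7.833² = 61.36.
Round up.

n = 62 pairs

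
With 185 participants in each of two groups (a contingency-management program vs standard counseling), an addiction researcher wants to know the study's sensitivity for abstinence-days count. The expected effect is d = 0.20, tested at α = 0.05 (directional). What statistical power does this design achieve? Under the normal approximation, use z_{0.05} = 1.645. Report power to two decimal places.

power ≈ 0.61

For two equal groups, power = Φ(d·√(n/2) − z_{α}).
d·√(n/2) = 0.20 × √(185/2) = 0.20 × 9.618 = 1.924.
z_β = 1.924 − 1.645 = 0.279.
Power = Φ(0.279) = 0.610.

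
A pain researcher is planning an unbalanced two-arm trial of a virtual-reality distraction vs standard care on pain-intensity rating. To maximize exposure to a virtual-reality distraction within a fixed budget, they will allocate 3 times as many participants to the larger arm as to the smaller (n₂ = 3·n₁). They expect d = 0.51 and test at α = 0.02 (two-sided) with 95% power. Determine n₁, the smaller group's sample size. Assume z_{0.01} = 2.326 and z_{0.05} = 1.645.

With allocation ratio k = n₂/n₁ = 3, Var(x̄₁−x̄₂) = σ²(1/n₁ + 1/(k·n₁)) = σ²·(k+1)/(k·n₁).
So n₁ = (1 + 1/k)·((z_{α/2} + z_β)/d)² = 1.333 × (3.971/0.51)².
n₁ = 1.333 × 60.63 = 80.8.
Round up: n₁ = 81, giving n₂ = 3 × 81 = 243.

n₁ = 81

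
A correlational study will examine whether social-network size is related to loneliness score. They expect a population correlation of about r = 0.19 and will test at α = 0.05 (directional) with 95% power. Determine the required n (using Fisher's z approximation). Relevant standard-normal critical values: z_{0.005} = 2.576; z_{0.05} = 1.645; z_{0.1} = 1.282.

Fisher's z: C = ½·ln((1+r)/(1−r)) = ½·ln(1.4691) = 0.1923.
n = ((z_{α} + z_β)/C)² + 3.
(1.645 + 1.645) / 0.1923 = 3.290 / 0.1923 = 17.109.
n = 17.109² + 3 = 292.71 + 3 = 295.7.
Round up.

n = 296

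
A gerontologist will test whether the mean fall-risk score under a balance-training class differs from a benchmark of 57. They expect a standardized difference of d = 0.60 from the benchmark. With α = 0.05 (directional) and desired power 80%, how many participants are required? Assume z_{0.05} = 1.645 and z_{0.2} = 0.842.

For a one-sample test: n = ((z_{α} + z_β) / d)².
z_{α} + z_β = 1.645 + 0.842 = 2.487.
n = (2.487 / 0.60)² = 4.145² = 17.18.
Round up.

n = 18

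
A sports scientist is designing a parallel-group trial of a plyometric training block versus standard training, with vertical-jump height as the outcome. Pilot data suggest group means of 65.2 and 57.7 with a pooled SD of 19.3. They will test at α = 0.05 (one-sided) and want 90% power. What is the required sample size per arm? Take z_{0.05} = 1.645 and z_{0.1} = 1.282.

Cohen's d = |M₁ − M₂| / SD_pooled = |65.2 − 57.7| / 19.3 = 7.5 / 19.3 = 0.389.
For two independent groups with equal n: n = 2·((z_{α} + z_β) / d)².
z_{α} + z_β = 1.645 + 1.282 = 2.927.
n = 2 × (2.927 / 0.389)² = 2 × 7.524² = 2 × 56.62 = 113.2.
Round up to the next whole participant.

n = 114 per group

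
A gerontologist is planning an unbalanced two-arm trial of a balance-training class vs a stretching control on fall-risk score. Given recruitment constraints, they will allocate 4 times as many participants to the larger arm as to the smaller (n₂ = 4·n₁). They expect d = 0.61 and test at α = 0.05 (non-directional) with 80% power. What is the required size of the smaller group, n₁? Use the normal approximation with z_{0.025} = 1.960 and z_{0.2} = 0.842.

With allocation ratio k = n₂/n₁ = 4, Var(x̄₁−x̄₂) = σ²(1/n₁ + 1/(k·n₁)) = σ²·(k+1)/(k·n₁).
So n₁ = (1 + 1/k)·((z_{α/2} + z_β)/d)² = 1.250 × (2.802/0.61)².
n₁ = 1.250 × 21.10 = 26.4.
Round up: n₁ = 27, giving n₂ = 4 × 27 = 108.

n₁ = 27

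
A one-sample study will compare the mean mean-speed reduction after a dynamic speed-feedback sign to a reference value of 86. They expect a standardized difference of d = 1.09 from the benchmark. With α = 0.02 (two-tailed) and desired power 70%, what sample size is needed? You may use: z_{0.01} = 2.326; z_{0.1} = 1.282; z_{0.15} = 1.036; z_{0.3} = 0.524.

For a one-sample test: n = ((z_{α/2} + z_β) / d)².
z_{α/2} + z_β = 2.326 + 0.524 = 2.850.
n = (2.850 / 1.09)² = 2.615² = 6.84.
Round up.

n = 7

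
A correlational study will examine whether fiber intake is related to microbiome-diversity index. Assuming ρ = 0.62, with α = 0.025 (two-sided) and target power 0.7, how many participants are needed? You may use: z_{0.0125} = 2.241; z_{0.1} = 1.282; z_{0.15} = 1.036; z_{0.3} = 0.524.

n = 18

Fisher's z: C = ½·ln((1+r)/(1−r)) = ½·ln(4.2632) = 0.7250.
n = ((z_{α/2} + z_β)/C)² + 3.
(2.241 + 0.524) / 0.7250 = 2.765 / 0.7250 = 3.814.
n = 3.814² + 3 = 14.55 + 3 = 17.5.
Round up.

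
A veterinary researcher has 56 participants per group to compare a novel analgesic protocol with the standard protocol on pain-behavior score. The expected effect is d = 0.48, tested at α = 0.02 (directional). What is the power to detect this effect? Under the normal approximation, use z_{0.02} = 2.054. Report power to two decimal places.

power ≈ 0.69

For two equal groups, power = Φ(d·√(n/2) − z_{α}).
d·√(n/2) = 0.48 × √(56/2) = 0.48 × 5.292 = 2.540.
z_β = 2.540 − 2.054 = 0.486.
Power = Φ(0.486) = 0.686.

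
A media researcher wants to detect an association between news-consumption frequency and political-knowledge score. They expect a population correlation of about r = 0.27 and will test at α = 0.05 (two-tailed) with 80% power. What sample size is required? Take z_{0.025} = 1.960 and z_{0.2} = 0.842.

Fisher's z: C = ½·ln((1+r)/(1−r)) = ½·ln(1.7397) = 0.2769.
n = ((z_{α/2} + z_β)/C)² + 3.
(1.960 + 0.842) / 0.2769 = 2.802 / 0.2769 = 10.119.
n = 10.119² + 3 = 102.40 + 3 = 105.4.
Round up.

n = 106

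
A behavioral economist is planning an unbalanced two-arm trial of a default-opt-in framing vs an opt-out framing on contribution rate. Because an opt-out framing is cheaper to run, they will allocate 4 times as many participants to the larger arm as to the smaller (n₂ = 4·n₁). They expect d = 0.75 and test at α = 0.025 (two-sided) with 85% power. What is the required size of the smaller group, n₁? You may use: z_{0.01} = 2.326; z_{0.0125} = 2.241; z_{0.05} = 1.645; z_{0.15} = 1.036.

With allocation ratio k = n₂/n₁ = 4, Var(x̄₁−x̄₂) = σ²(1/n₁ + 1/(k·n₁)) = σ²·(k+1)/(k·n₁).
So n₁ = (1 + 1/k)·((z_{α/2} + z_β)/d)² = 1.250 × (3.277/0.75)².
n₁ = 1.250 × 19.09 = 23.9.
Round up: n₁ = 24, giving n₂ = 4 × 24 = 96.

n₁ = 24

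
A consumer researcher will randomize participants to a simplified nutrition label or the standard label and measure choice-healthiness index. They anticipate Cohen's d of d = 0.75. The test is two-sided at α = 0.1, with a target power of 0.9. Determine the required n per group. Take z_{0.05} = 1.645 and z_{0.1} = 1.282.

For two independent groups with equal n: n = 2·((z_{α/2} + z_β) / d)².
z_{α/2} + z_β = 1.645 + 1.282 = 2.927.
n = 2 × (2.927 / 0.75)² = 2 × 3.903² = 2 × 15.23 = 30.5.
Round up to the next whole participant.

n = 31 per group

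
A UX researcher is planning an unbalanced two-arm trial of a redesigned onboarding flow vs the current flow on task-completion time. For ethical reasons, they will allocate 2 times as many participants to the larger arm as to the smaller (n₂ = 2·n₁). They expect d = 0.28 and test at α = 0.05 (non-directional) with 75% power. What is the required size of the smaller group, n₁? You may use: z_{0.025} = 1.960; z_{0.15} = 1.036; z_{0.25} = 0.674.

n₁ = 133

With allocation ratio k = n₂/n₁ = 2, Var(x̄₁−x̄₂) = σ²(1/n₁ + 1/(k·n₁)) = σ²·(k+1)/(k·n₁).
So n₁ = (1 + 1/k)·((z_{α/2} + z_β)/d)² = 1.500 × (2.634/0.28)².
n₁ = 1.500 × 88.49 = 132.7.
Round up: n₁ = 133, giving n₂ = 2 × 133 = 266.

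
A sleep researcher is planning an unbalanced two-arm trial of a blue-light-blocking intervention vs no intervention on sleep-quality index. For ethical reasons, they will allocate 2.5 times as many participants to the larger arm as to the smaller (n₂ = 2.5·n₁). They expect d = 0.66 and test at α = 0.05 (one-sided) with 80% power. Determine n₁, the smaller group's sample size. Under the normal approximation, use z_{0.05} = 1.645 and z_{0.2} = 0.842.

n₁ = 20

With allocation ratio k = n₂/n₁ = 2.5, Var(x̄₁−x̄₂) = σ²(1/n₁ + 1/(k·n₁)) = σ²·(k+1)/(k·n₁).
So n₁ = (1 + 1/k)·((z_{α} + z_β)/d)² = 1.400 × (2.487/0.66)².
n₁ = 1.400 × 14.20 = 19.9.
Round up: n₁ = 20, giving n₂ = 2.5 × 20 = 50.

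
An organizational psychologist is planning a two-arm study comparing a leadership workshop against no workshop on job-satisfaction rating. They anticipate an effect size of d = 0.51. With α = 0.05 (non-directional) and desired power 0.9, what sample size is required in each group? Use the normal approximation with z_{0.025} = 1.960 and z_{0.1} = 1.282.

n = 81 per group

For two independent groups with equal n: n = 2·((z_{α/2} + z_β) / d)².
z_{α/2} + z_β = 1.960 + 1.282 = 3.242.
n = 2 × (3.242 / 0.51)² = 2 × 6.357² = 2 × 40.41 = 80.8.
Round up to the next whole participant.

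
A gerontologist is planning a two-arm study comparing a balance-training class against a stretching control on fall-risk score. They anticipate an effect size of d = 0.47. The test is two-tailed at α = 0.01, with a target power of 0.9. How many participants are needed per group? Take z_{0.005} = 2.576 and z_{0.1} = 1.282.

For two independent groups with equal n: n = 2·((z_{α/2} + z_β) / d)².
z_{α/2} + z_β = 2.576 + 1.282 = 3.858.
n = 2 × (3.858 / 0.47)² = 2 × 8.209² = 2 × 67.38 = 134.8.
Round up to the next whole participant.

n = 135 per group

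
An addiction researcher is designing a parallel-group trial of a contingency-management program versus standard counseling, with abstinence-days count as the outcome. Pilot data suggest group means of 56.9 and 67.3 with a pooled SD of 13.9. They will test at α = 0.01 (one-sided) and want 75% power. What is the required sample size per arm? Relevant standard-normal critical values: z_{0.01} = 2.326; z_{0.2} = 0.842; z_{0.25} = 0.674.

Cohen's d = |M₁ − M₂| / SD_pooled = |56.9 − 67.3| / 13.9 = 10.4 / 13.9 = 0.748.
For two independent groups with equal n: n = 2·((z_{α} + z_β) / d)².
z_{α} + z_β = 2.326 + 0.674 = 3.000.
n = 2 × (3.000 / 0.748)² = 2 × 4.011² = 2 × 16.09 = 32.2.
Round up to the next whole participant.

n = 33 per group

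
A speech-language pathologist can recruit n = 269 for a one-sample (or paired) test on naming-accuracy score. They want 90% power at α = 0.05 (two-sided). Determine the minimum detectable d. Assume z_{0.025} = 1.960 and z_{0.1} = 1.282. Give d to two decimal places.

For a single sample (or paired design) of n = 269: d_min = (z_{α/2} + z_β)/√n.
z-sum = 1.960 + 1.282 = 3.242.
d_min = 3.242 / √269 = 3.242 / 16.401 = 0.198.

d_min ≈ 0.20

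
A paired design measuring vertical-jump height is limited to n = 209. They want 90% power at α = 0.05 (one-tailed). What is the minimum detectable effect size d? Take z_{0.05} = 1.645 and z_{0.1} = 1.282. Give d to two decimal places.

d_min ≈ 0.20

For a single sample (or paired design) of n = 209: d_min = (z_{α} + z_β)/√n.
z-sum = 1.645 + 1.282 = 2.927.
d_min = 2.927 / √209 = 2.927 / 14.457 = 0.202.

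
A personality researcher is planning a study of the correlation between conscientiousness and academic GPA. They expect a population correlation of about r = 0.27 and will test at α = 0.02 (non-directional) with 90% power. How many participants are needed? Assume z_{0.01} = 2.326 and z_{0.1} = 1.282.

n = 173

Fisher's z: C = ½·ln((1+r)/(1−r)) = ½·ln(1.7397) = 0.2769.
n = ((z_{α/2} + z_β)/C)² + 3.
(2.326 + 1.282) / 0.2769 = 3.608 / 0.2769 = 13.030.
n = 13.030² + 3 = 169.78 + 3 = 172.8.
Round up.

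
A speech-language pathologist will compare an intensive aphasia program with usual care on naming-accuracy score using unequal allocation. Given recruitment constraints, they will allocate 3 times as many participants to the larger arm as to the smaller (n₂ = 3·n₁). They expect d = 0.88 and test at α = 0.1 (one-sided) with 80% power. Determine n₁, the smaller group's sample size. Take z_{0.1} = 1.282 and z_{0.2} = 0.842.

n₁ = 8

With allocation ratio k = n₂/n₁ = 3, Var(x̄₁−x̄₂) = σ²(1/n₁ + 1/(k·n₁)) = σ²·(k+1)/(k·n₁).
So n₁ = (1 + 1/k)·((z_{α} + z_β)/d)² = 1.333 × (2.124/0.88)².
n₁ = 1.333 × 5.83 = 7.8.
Round up: n₁ = 8, giving n₂ = 3 × 8 = 24.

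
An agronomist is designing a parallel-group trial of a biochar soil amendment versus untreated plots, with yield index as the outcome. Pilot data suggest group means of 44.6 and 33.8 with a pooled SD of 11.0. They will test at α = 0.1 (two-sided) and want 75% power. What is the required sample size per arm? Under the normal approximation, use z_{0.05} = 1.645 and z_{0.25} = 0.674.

n = 12 per group

Cohen's d = |M₁ − M₂| / SD_pooled = |44.6 − 33.8| / 11.0 = 10.8 / 11.0 = 0.982.
For two independent groups with equal n: n = 2·((z_{α/2} + z_β) / d)².
z_{α/2} + z_β = 1.645 + 0.674 = 2.319.
n = 2 × (2.319 / 0.982)² = 2 × 2.362² = 2 × 5.58 = 11.2.
Round up to the next whole participant.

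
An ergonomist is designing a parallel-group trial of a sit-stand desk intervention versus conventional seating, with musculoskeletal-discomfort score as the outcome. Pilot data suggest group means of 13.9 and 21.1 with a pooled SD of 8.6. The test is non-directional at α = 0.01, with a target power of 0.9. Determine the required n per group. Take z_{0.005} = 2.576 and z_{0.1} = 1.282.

Cohen's d = |M₁ − M₂| / SD_pooled = |13.9 − 21.1| / 8.6 = 7.2 / 8.6 = 0.837.
For two independent groups with equal n: n = 2·((z_{α/2} + z_β) / d)².
z_{α/2} + z_β = 2.576 + 1.282 = 3.858.
n = 2 × (3.858 / 0.837)² = 2 × 4.609² = 2 × 21.25 = 42.5.
Round up to the next whole participant.

n = 43 per group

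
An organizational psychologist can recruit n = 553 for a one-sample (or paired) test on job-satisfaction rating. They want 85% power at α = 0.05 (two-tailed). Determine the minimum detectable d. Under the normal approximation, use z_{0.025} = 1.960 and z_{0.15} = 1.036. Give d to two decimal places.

For a single sample (or paired design) of n = 553: d_min = (z_{α/2} + z_β)/√n.
z-sum = 1.960 + 1.036 = 2.996.
d_min = 2.996 / √553 = 2.996 / 23.516 = 0.127.

d_min ≈ 0.13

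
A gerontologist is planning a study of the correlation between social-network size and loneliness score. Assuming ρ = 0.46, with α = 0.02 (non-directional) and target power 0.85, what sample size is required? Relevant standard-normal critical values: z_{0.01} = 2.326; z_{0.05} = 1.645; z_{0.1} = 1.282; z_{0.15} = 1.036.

Fisher's z: C = ½·ln((1+r)/(1−r)) = ½·ln(2.7037) = 0.4973.
n = ((z_{α/2} + z_β)/C)² + 3.
(2.326 + 1.036) / 0.4973 = 3.362 / 0.4973 = 6.761.
n = 6.761² + 3 = 45.70 + 3 = 48.7.
Round up.

n = 49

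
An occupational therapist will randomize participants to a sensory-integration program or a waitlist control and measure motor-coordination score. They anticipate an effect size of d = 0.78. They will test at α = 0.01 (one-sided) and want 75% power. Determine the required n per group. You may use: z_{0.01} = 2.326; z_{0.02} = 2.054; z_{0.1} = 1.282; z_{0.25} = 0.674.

n = 30 per group

For two independent groups with equal n: n = 2·((z_{α} + z_β) / d)².
z_{α} + z_β = 2.326 + 0.674 = 3.000.
n = 2 × (3.000 / 0.78)² = 2 × 3.846² = 2 × 14.79 = 29.6.
Round up to the next whole participant.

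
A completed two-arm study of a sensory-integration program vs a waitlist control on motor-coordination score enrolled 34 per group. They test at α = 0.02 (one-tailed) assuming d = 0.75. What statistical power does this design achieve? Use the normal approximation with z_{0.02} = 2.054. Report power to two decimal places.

For two equal groups, power = Φ(d·√(n/2) − z_{α}).
d·√(n/2) = 0.75 × √(34/2) = 0.75 × 4.123 = 3.092.
z_β = 3.092 − 2.054 = 1.038.
Power = Φ(1.038) = 0.850.

power ≈ 0.85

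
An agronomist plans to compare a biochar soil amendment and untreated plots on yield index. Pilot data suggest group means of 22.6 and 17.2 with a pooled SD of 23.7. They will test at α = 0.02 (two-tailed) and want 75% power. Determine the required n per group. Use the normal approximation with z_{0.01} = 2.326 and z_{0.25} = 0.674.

Cohen's d = |M₁ − M₂| / SD_pooled = |22.6 − 17.2| / 23.7 = 5.4 / 23.7 = 0.228.
For two independent groups with equal n: n = 2·((z_{α/2} + z_β) / d)².
z_{α/2} + z_β = 2.326 + 0.674 = 3.000.
n = 2 × (3.000 / 0.228)² = 2 × 13.158² = 2 × 173.13 = 346.3.
Round up to the next whole participant.

n = 347 per group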